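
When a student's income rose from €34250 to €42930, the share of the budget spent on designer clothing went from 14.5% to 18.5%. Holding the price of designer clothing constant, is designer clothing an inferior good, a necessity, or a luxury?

The budget share rises as income rises, so η > 1.

luxury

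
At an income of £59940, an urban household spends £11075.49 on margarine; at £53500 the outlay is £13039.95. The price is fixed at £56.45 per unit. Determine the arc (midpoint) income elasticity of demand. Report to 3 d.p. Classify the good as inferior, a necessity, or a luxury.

-1.435 (inferior good)

With a constant price, Q₁ = 11075.49/56.45 = 196.200 and Q₂ = 13039.95/56.45 = 231.000 (equivalently, work directly with expenditure since P cancels).
Midpoint %ΔQ = (13039.95 − 11075.49)/12057.72 = 0.16292; midpoint %ΔI = (53500 − 59940)/56720 = -0.11354.
η = 0.16292 / -0.11354 = -1.435.
η < 0 ⇒ inferior good.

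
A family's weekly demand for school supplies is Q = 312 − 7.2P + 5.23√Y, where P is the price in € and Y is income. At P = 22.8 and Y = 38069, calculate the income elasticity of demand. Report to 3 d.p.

0.437

At P = 22.8, Y = 38069: Q = 1168.280.
Holding P constant, ∂Q/∂Y = 5.23/(2√Y) = 0.0134025.
η_Y = (∂Q/∂Y)·(Y/Q) = 0.0134025 × (38069/1168.280) = 0.437.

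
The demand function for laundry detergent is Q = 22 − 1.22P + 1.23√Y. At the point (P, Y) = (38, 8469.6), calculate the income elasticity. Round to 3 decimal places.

0.637

At P = 38, Y = 8469.6: Q = 88.837.
Holding P constant, ∂Q/∂Y = 1.23/(2√Y) = 0.00668257.
η_Y = (∂Q/∂Y)·(Y/Q) = 0.00668257 × (8469.6/88.837) = 0.637.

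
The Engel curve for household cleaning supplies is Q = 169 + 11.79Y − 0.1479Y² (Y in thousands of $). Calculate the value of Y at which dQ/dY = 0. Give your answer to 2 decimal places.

39.86

dQ/dY = 11.79 − 0.2958Y.
The good is inferior where dQ/dY < 0. Setting dQ/dY = 0 gives Y = 11.79 / 0.2958 = 39.86.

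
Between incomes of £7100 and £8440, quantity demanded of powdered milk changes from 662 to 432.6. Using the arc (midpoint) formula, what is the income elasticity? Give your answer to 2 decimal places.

-2.43

ΔQ = 432.6 − 662 = -229.4; midpoint Q̄ = (662 + 432.6)/2 = 547.3.
ΔI = 8440 − 7100 = 1340; midpoint Ī = (7100 + 8440)/2 = 7770.
η = (ΔQ/Q̄) ÷ (ΔI/Ī) = (-229.4/547.3) ÷ (1340/7770) = -2.43.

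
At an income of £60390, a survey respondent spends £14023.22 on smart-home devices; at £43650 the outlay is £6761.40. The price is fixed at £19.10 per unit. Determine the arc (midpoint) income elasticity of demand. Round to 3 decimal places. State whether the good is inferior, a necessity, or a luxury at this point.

2.171 (luxury)

With a constant price, Q₁ = 14023.22/19.10 = 734.200 and Q₂ = 6761.40/19.10 = 354.000 (equivalently, work directly with expenditure since P cancels).
Midpoint %ΔQ = (6761.40 − 14023.22)/10392.31 = -0.69877; midpoint %ΔI = (43650 − 60390)/52020 = -0.32180.
η = -0.69877 / -0.32180 = 2.171.
η > 1 ⇒ luxury.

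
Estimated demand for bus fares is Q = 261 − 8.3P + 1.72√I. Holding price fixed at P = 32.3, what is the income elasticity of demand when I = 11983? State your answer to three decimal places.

0.520

At P = 32.3, I = 11983: Q = 181.193.
Holding P constant, ∂Q/∂I = 1.72/(2√I) = 0.00785626.
η_I = (∂Q/∂I)·(I/Q) = 0.00785626 × (11983/181.193) = 0.520.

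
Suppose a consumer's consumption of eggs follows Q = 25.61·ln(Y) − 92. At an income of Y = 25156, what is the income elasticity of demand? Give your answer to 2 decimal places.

0.15

At Y = 25156: Q = 167.502.
dQ/dY = 25.61/Y = 0.00101805 at this income.
η = (dQ/dY)·(Y/Q) = 0.00101805 × (25156/167.502) = 0.15.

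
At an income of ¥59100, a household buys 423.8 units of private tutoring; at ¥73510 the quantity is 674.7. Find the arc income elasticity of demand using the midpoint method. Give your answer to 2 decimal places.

2.10

ΔQ = 674.7 − 423.8 = 250.9; midpoint Q̄ = (423.8 + 674.7)/2 = 549.25.
ΔI = 73510 − 59100 = 14410; midpoint Ī = (59100 + 73510)/2 = 66305.
η = (ΔQ/Q̄) ÷ (ΔI/Ī) = (250.9/549.25) ÷ (14410/66305) = 2.10.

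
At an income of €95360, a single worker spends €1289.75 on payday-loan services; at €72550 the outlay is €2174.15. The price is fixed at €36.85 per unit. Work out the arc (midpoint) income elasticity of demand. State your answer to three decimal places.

With a constant price, Q₁ = 1289.75/36.85 = 35.000 and Q₂ = 2174.15/36.85 = 59.000 (equivalently, work directly with expenditure since P cancels).
Midpoint %ΔQ = (2174.15 − 1289.75)/1731.95 = 0.51064; midpoint %ΔI = (72550 − 95360)/83955 = -0.27169.
η = 0.51064 / -0.27169 = -1.879.

-1.879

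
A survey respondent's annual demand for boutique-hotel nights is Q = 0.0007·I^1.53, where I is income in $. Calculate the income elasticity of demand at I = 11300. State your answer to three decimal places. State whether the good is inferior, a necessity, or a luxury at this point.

For Q = A·I^β the income elasticity is constant and equal to β.
Here β = 1.53, so η = 1.530.
Since η > 1, the good is a luxury.

1.530 (luxury)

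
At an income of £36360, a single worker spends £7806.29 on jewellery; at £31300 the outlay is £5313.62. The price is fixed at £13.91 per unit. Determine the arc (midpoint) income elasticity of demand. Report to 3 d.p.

With a constant price, Q₁ = 7806.29/13.91 = 561.200 and Q₂ = 5313.62/13.91 = 382.000 (equivalently, work directly with expenditure since P cancels).
Midpoint %ΔQ = (5313.62 − 7806.29)/6559.96 = -0.37998; midpoint %ΔI = (31300 − 36360)/33830 = -0.14957.
η = -0.37998 / -0.14957 = 2.540.

2.540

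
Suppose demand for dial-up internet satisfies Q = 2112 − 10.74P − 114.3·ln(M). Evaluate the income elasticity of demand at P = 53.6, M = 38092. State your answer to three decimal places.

At P = 53.6, M = 38092: Q = 330.727.
Holding P constant, ∂Q/∂M = -114.3/M = -0.00300063.
η_M = (∂Q/∂M)·(M/Q) = -0.00300063 × (38092/330.727) = -0.346.

-0.346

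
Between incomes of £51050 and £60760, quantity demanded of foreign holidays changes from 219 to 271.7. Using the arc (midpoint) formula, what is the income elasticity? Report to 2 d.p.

ΔQ = 271.7 − 219 = 52.7; midpoint Q̄ = (219 + 271.7)/2 = 245.35.
ΔI = 60760 − 51050 = 9710; midpoint Ī = (51050 + 60760)/2 = 55905.
η = (ΔQ/Q̄) ÷ (ΔI/Ī) = (52.7/245.35) ÷ (9710/55905) = 1.24.

1.24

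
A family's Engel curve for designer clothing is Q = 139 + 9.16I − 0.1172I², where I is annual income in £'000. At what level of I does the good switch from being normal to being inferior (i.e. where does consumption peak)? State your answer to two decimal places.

39.08

dQ/dI = 9.16 − 0.2344I.
The good is inferior where dQ/dI < 0. Setting dQ/dI = 0 gives I = 9.16 / 0.2344 = 39.08.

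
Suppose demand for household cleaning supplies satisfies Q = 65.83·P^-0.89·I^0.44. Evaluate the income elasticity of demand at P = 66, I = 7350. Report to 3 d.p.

For a multiplicative demand Q = A·P^α·I^β, the income elasticity is β everywhere.
Here β = 0.44, so η = 0.440.

0.440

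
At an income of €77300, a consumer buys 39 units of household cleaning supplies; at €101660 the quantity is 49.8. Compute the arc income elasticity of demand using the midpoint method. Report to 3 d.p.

ΔQ = 49.8 − 39 = 10.8; midpoint Q̄ = (39 + 49.8)/2 = 44.4.
ΔI = 101660 − 77300 = 24360; midpoint Ī = (77300 + 101660)/2 = 89480.
η = (ΔQ/Q̄) ÷ (ΔI/Ī) = (10.8/44.4) ÷ (24360/89480) = 0.893.

0.893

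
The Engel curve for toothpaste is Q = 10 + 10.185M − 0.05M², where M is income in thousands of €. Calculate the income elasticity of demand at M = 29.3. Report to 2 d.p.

0.80

At M = 29.3: Q = 265.4960.
dQ/dM = 10.185 − 0.1M = 7.25500.
η = (dQ/dM)·(M/Q) = 7.25500 × (29.3/265.4960) = 0.80.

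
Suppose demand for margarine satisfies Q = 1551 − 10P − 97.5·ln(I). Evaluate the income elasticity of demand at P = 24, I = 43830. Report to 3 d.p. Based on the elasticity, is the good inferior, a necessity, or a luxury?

-0.363 (inferior good)

At P = 24, I = 43830: Q = 268.913.
Holding P constant, ∂Q/∂I = -97.5/I = -0.0022245.
η_I = (∂Q/∂I)·(I/Q) = -0.0022245 × (43830/268.913) = -0.363.
Since η < 0, this is an inferior good.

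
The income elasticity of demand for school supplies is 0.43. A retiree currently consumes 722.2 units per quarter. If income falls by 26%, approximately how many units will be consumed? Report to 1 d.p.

641.5

%ΔQ ≈ η × %ΔI = 0.43 × (-26%) = -11.18%.
New Q ≈ 722.2 × (1 − 0.1118) = 641.5.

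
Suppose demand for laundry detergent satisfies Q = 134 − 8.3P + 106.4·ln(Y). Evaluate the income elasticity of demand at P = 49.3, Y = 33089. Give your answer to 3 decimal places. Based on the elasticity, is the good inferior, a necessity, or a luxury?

At P = 49.3, Y = 33089: Q = 832.110.
Holding P constant, ∂Q/∂Y = 106.4/Y = 0.00321557.
η_Y = (∂Q/∂Y)·(Y/Q) = 0.00321557 × (33089/832.110) = 0.128.
Since 0 < η < 1, this is a necessity.

0.128 (necessity)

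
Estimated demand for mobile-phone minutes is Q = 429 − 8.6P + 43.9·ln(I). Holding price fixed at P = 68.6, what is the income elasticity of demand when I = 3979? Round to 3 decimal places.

At P = 68.6, I = 3979: Q = 202.918.
Holding P constant, ∂Q/∂I = 43.9/I = 0.0110329.
η_I = (∂Q/∂I)·(I/Q) = 0.0110329 × (3979/202.918) = 0.216.

0.216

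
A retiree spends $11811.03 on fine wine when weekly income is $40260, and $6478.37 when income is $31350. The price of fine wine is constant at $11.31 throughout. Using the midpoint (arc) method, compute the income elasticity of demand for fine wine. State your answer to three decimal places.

With a constant price, Q₁ = 11811.03/11.31 = 1044.300 and Q₂ = 6478.37/11.31 = 572.800 (equivalently, work directly with expenditure since P cancels).
Midpoint %ΔQ = (6478.37 − 11811.03)/9144.70 = -0.58314; midpoint %ΔI = (31350 − 40260)/35805 = -0.24885.
η = -0.58314 / -0.24885 = 2.343.

2.343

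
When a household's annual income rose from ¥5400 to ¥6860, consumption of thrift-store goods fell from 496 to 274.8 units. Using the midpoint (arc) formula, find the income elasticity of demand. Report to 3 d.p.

ΔQ = 274.8 − 496 = -221.2; midpoint Q̄ = (496 + 274.8)/2 = 385.4.
ΔI = 6860 − 5400 = 1460; midpoint Ī = (5400 + 6860)/2 = 6130.
η = (ΔQ/Q̄) ÷ (ΔI/Ī) = (-221.2/385.4) ÷ (1460/6130) = -2.410.

-2.410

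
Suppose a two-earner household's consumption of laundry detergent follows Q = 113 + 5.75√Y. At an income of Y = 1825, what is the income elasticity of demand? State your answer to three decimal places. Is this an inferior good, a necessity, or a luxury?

0.342 (necessity)

At Y = 1825: Q = 358.640.
dQ/dY = 5.75/(2√Y) = 0.0672987 at this income.
η = (dQ/dY)·(Y/Q) = 0.0672987 × (1825/358.640) = 0.342.
Since 0 < η < 1, the good is a necessity.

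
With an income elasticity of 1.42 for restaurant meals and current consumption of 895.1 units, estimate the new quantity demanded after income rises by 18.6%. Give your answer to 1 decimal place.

%ΔQ ≈ η × %ΔI = 1.42 × 18.6% = 26.412%.
New Q ≈ 895.1 × (1 + 0.26412) = 1131.5.

1131.5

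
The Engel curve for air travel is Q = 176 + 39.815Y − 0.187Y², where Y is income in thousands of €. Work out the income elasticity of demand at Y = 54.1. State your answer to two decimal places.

At Y = 54.1: Q = 1782.6780.
dQ/dY = 39.815 − 0.374Y = 19.58160.
η = (dQ/dY)·(Y/Q) = 19.58160 × (54.1/1782.6780) = 0.59.

0.59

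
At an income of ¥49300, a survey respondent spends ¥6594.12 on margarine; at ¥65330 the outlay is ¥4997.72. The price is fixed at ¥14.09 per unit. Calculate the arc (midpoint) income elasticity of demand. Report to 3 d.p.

With a constant price, Q₁ = 6594.12/14.09 = 468.000 and Q₂ = 4997.72/14.09 = 354.700 (equivalently, work directly with expenditure since P cancels).
Midpoint %ΔQ = (4997.72 − 6594.12)/5795.92 = -0.27544; midpoint %ΔI = (65330 − 49300)/57315 = 0.27968.
η = -0.27544 / 0.27968 = -0.985.

-0.985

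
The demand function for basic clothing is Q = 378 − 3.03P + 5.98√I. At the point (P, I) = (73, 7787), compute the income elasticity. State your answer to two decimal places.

At P = 73, I = 7787: Q = 684.509.
Holding P constant, ∂Q/∂I = 5.98/(2√I) = 0.0338833.
η_I = (∂Q/∂I)·(I/Q) = 0.0338833 × (7787/684.509) = 0.39.

0.39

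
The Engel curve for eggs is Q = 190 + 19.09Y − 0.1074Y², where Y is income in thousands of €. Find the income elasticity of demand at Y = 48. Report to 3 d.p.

At Y = 48: Q = 858.8704.
dQ/dY = 19.09 − 0.2148Y = 8.77960.
η = (dQ/dY)·(Y/Q) = 8.77960 × (48/858.8704) = 0.491.

0.491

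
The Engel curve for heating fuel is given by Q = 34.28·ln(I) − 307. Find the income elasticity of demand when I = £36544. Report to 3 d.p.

0.645

At I = 36544: Q = 53.155.
dQ/dI = 34.28/I = 0.000938047 at this income.
η = (dQ/dI)·(I/Q) = 0.000938047 × (36544/53.155) = 0.645.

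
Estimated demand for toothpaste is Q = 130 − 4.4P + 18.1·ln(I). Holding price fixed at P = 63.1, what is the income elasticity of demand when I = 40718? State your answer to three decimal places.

0.407

At P = 63.1, I = 40718: Q = 44.481.
Holding P constant, ∂Q/∂I = 18.1/I = 0.000444521.
η_I = (∂Q/∂I)·(I/Q) = 0.000444521 × (40718/44.481) = 0.407.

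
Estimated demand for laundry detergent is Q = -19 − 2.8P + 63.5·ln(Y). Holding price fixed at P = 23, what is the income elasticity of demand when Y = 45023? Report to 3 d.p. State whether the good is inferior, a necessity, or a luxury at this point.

At P = 23, Y = 45023: Q = 596.998.
Holding P constant, ∂Q/∂Y = 63.5/Y = 0.00141039.
η_Y = (∂Q/∂Y)·(Y/Q) = 0.00141039 × (45023/596.998) = 0.106.
Since 0 < η < 1, this is a necessity.

0.106 (necessity)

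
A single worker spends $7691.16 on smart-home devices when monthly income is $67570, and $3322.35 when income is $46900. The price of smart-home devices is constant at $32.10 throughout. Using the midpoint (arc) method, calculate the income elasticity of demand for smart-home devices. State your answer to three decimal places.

2.197

With a constant price, Q₁ = 7691.16/32.10 = 239.600 and Q₂ = 3322.35/32.10 = 103.500 (equivalently, work directly with expenditure since P cancels).
Midpoint %ΔQ = (3322.35 − 7691.16)/5506.76 = -0.79335; midpoint %ΔI = (46900 − 67570)/57235 = -0.36114.
η = -0.79335 / -0.36114 = 2.197.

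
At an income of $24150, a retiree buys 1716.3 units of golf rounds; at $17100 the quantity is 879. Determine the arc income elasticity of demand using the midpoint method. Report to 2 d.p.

ΔQ = 879 − 1716.3 = -837.3; midpoint Q̄ = (1716.3 + 879)/2 = 1297.65.
ΔI = 17100 − 24150 = -7050; midpoint Ī = (24150 + 17100)/2 = 20625.
η = (ΔQ/Q̄) ÷ (ΔI/Ī) = (-837.3/1297.65) ÷ (-7050/20625) = 1.89.

1.89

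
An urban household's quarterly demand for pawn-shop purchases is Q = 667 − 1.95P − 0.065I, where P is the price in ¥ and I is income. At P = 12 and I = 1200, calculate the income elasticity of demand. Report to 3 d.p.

At P = 12, I = 1200: Q = 565.600.
Holding P constant, ∂Q/∂I = −0.065.
η_I = (∂Q/∂I)·(I/Q) = -0.065 × (1200/565.600) = -0.138.

-0.138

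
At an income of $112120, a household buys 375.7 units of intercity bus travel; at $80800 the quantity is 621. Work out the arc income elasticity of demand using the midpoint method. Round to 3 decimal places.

-1.516

ΔQ = 621 − 375.7 = 245.3; midpoint Q̄ = (375.7 + 621)/2 = 498.35.
ΔI = 80800 − 112120 = -31320; midpoint Ī = (112120 + 80800)/2 = 96460.
η = (ΔQ/Q̄) ÷ (ΔI/Ī) = (245.3/498.35) ÷ (-31320/96460) = -1.516.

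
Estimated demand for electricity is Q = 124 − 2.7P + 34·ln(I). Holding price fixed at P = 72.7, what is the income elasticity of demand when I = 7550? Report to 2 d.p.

0.15

At P = 72.7, I = 7550: Q = 231.306.
Holding P constant, ∂Q/∂I = 34/I = 0.00450331.
η_I = (∂Q/∂I)·(I/Q) = 0.00450331 × (7550/231.306) = 0.15.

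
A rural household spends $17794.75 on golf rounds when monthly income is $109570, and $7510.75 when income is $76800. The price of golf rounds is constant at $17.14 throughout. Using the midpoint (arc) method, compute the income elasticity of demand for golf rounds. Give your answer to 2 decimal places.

2.31

With a constant price, Q₁ = 17794.75/17.14 = 1038.200 and Q₂ = 7510.75/17.14 = 438.200 (equivalently, work directly with expenditure since P cancels).
Midpoint %ΔQ = (7510.75 − 17794.75)/12652.75 = -0.81279; midpoint %ΔI = (76800 − 109570)/93185 = -0.35167.
η = -0.81279 / -0.35167 = 2.31.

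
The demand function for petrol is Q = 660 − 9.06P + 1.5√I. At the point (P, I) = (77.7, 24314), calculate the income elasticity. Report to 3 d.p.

0.616

At P = 77.7, I = 24314: Q = 189.932.
Holding P constant, ∂Q/∂I = 1.5/(2√I) = 0.00480987.
η_I = (∂Q/∂I)·(I/Q) = 0.00480987 × (24314/189.932) = 0.616.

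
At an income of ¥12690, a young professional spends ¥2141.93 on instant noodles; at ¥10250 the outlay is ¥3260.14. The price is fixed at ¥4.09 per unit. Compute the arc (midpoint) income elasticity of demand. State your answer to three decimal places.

-1.946

With a constant price, Q₁ = 2141.93/4.09 = 523.699 and Q₂ = 3260.14/4.09 = 797.100 (equivalently, work directly with expenditure since P cancels).
Midpoint %ΔQ = (3260.14 − 2141.93)/2701.04 = 0.41399; midpoint %ΔI = (10250 − 12690)/11470 = -0.21273.
η = 0.41399 / -0.21273 = -1.946.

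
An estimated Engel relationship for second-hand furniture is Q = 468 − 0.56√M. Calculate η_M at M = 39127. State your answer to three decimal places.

-0.155

At M = 39127: Q = 357.229.
dQ/dM = -0.56/(2√M) = -0.00141553 at this income.
η = (dQ/dM)·(M/Q) = -0.00141553 × (39127/357.229) = -0.155.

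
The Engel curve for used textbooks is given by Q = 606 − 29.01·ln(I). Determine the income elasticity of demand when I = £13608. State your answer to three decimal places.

At I = 13608: Q = 329.871.
dQ/dI = -29.01/I = -0.00213183 at this income.
η = (dQ/dI)·(I/Q) = -0.00213183 × (13608/329.871) = -0.088.

-0.088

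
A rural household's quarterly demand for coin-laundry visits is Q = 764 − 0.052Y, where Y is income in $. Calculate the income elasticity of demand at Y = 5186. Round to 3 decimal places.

At Y = 5186: Q = 494.328.
dQ/dY = −0.052.
η = (dQ/dY)·(Y/Q) = -0.052 × (5186/494.328) = -0.546.

-0.546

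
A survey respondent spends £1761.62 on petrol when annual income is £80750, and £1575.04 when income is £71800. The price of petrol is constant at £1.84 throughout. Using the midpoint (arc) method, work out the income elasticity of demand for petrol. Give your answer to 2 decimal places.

With a constant price, Q₁ = 1761.62/1.84 = 957.402 and Q₂ = 1575.04/1.84 = 856.000 (equivalently, work directly with expenditure since P cancels).
Midpoint %ΔQ = (1575.04 − 1761.62)/1668.33 = -0.11184; midpoint %ΔI = (71800 − 80750)/76275 = -0.11734.
η = -0.11184 / -0.11734 = 0.95.

0.95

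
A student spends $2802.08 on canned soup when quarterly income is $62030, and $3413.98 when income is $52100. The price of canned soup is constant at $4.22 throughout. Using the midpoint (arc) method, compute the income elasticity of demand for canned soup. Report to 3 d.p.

-1.131

With a constant price, Q₁ = 2802.08/4.22 = 664.000 and Q₂ = 3413.98/4.22 = 809.000 (equivalently, work directly with expenditure since P cancels).
Midpoint %ΔQ = (3413.98 − 2802.08)/3108.03 = 0.19688; midpoint %ΔI = (52100 − 62030)/57065 = -0.17401.
η = 0.19688 / -0.17401 = -1.131.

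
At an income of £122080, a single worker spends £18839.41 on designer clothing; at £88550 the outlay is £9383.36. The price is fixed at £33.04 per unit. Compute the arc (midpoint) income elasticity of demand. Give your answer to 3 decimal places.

2.105

With a constant price, Q₁ = 18839.41/33.04 = 570.200 and Q₂ = 9383.36/33.04 = 284.000 (equivalently, work directly with expenditure since P cancels).
Midpoint %ΔQ = (9383.36 − 18839.41)/14111.39 = -0.67010; midpoint %ΔI = (88550 − 122080)/105315 = -0.31838.
η = -0.67010 / -0.31838 = 2.105.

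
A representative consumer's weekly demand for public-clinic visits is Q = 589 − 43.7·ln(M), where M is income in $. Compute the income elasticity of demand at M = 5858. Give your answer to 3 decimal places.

-0.208

At M = 5858: Q = 209.878.
dQ/dM = -43.7/M = -0.00745988 at this income.
η = (dQ/dM)·(M/Q) = -0.00745988 × (5858/209.878) = -0.208.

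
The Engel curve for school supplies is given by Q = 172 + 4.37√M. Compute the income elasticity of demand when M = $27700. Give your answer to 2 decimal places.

0.40

At M = 27700: Q = 899.313.
dQ/dM = 4.37/(2√M) = 0.0131284 at this income.
η = (dQ/dM)·(M/Q) = 0.0131284 × (27700/899.313) = 0.40.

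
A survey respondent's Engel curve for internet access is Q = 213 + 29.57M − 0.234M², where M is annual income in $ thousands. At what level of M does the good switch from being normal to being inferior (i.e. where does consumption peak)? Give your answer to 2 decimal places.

63.18

dQ/dM = 29.57 − 0.468M.
The good is inferior where dQ/dM < 0. Setting dQ/dM = 0 gives M = 29.57 / 0.468 = 63.18.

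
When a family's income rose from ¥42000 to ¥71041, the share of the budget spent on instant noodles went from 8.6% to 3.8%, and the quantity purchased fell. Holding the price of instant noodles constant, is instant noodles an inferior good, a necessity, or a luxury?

inferior good

Quantity demanded falls as income rises, so η < 0.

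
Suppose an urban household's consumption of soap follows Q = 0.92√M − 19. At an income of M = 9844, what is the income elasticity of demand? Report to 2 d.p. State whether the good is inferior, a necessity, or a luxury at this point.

At M = 9844: Q = 72.280.
dQ/dM = 0.92/(2√M) = 0.00463631 at this income.
η = (dQ/dM)·(M/Q) = 0.00463631 × (9844/72.280) = 0.63.
Since 0 < η < 1, the good is a necessity.

0.63 (necessity)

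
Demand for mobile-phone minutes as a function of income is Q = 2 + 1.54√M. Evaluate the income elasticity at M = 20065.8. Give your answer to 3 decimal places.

At M = 20065.8: Q = 220.147.
dQ/dM = 1.54/(2√M) = 0.00543579 at this income.
η = (dQ/dM)·(M/Q) = 0.00543579 × (20065.8/220.147) = 0.495.

0.495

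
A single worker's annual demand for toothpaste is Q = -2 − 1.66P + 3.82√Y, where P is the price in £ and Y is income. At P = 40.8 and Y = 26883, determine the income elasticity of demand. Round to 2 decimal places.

At P = 40.8, Y = 26883: Q = 556.601.
Holding P constant, ∂Q/∂Y = 3.82/(2√Y) = 0.0116492.
η_Y = (∂Q/∂Y)·(Y/Q) = 0.0116492 × (26883/556.601) = 0.56.

0.56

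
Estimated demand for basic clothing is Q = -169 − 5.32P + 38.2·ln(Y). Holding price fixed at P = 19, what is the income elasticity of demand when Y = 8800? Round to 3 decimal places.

At P = 19, Y = 8800: Q = 76.872.
Holding P constant, ∂Q/∂Y = 38.2/Y = 0.00434091.
η_Y = (∂Q/∂Y)·(Y/Q) = 0.00434091 × (8800/76.872) = 0.497.

0.497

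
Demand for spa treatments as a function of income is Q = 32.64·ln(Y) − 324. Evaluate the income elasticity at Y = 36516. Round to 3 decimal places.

At Y = 36516: Q = 18.900.
dQ/dY = 32.64/Y = 0.000893855 at this income.
η = (dQ/dY)·(Y/Q) = 0.000893855 × (36516/18.900) = 1.727.

1.727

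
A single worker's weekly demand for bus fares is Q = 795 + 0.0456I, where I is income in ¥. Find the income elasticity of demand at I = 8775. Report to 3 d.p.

At I = 8775: Q = 1195.140.
dQ/dI = 0.0456.
η = (dQ/dI)·(I/Q) = 0.0456 × (8775/1195.140) = 0.335.

0.335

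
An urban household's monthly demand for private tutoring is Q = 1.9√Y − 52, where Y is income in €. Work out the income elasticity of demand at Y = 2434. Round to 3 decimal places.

At Y = 2434: Q = 41.738.
dQ/dY = 1.9/(2√Y) = 0.0192559 at this income.
η = (dQ/dY)·(Y/Q) = 0.0192559 × (2434/41.738) = 1.123.

1.123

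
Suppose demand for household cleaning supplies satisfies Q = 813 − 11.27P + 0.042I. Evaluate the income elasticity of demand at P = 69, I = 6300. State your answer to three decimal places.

At P = 69, I = 6300: Q = 299.970.
Holding P constant, ∂Q/∂I = 0.042.
η_I = (∂Q/∂I)·(I/Q) = 0.042 × (6300/299.970) = 0.882.

0.882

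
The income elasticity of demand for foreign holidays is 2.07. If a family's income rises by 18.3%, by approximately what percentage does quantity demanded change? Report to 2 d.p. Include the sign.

37.88%

%ΔQ ≈ η × %ΔI = 2.07 × 18.3% = 37.88%.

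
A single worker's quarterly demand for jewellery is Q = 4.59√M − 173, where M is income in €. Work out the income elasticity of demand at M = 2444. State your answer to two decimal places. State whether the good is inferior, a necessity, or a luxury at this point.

At M = 2444: Q = 53.915.
dQ/dM = 4.59/(2√M) = 0.0464229 at this income.
η = (dQ/dM)·(M/Q) = 0.0464229 × (2444/53.915) = 2.10.
Since η > 1, the good is a luxury.

2.10 (luxury)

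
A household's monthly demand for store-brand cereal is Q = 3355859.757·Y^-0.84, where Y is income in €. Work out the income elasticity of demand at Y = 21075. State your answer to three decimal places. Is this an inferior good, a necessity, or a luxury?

-0.840 (inferior good)

For Q = A·Y^β the income elasticity is constant and equal to β.
Here β = -0.84, so η = -0.840.
Since η < 0, the good is an inferior good.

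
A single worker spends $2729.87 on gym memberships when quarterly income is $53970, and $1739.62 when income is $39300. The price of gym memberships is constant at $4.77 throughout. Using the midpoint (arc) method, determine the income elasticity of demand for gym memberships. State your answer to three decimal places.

1.409

With a constant price, Q₁ = 2729.87/4.77 = 572.300 and Q₂ = 1739.62/4.77 = 364.700 (equivalently, work directly with expenditure since P cancels).
Midpoint %ΔQ = (1739.62 − 2729.87)/2234.75 = -0.44312; midpoint %ΔI = (39300 − 53970)/46635 = -0.31457.
η = -0.44312 / -0.31457 = 1.409.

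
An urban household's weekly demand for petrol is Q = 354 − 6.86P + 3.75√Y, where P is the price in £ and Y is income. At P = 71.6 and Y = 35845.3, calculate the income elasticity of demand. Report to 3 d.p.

At P = 71.6, Y = 35845.3: Q = 572.806.
Holding P constant, ∂Q/∂Y = 3.75/(2√Y) = 0.00990342.
η_Y = (∂Q/∂Y)·(Y/Q) = 0.00990342 × (35845.3/572.806) = 0.620.

0.620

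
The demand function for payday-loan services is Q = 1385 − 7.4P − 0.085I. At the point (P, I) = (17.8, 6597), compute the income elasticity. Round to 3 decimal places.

At P = 17.8, I = 6597: Q = 692.535.
Holding P constant, ∂Q/∂I = −0.085.
η_I = (∂Q/∂I)·(I/Q) = -0.085 × (6597/692.535) = -0.810.

-0.810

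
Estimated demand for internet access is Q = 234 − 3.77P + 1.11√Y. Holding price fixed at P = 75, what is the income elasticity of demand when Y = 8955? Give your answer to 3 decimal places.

0.933

At P = 75, Y = 8955: Q = 56.290.
Holding P constant, ∂Q/∂Y = 1.11/(2√Y) = 0.00586489.
η_Y = (∂Q/∂Y)·(Y/Q) = 0.00586489 × (8955/56.290) = 0.933.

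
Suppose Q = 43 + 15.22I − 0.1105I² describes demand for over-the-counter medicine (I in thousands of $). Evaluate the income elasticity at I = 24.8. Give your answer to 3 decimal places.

At I = 24.8: Q = 352.4941.
dQ/dI = 15.22 − 0.221I = 9.73920.
η = (dQ/dI)·(I/Q) = 9.73920 × (24.8/352.4941) = 0.685.

0.685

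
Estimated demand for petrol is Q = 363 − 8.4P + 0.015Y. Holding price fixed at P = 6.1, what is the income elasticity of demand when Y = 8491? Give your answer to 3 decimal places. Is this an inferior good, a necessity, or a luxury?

0.290 (necessity)

At P = 6.1, Y = 8491: Q = 439.125.
Holding P constant, ∂Q/∂Y = 0.015.
η_Y = (∂Q/∂Y)·(Y/Q) = 0.015 × (8491/439.125) = 0.290.
Since 0 < η < 1, this is a necessity.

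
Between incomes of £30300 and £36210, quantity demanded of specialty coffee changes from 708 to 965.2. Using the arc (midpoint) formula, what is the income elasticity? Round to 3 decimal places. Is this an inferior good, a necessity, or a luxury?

1.730 (luxury)

ΔQ = 965.2 − 708 = 257.2; midpoint Q̄ = (708 + 965.2)/2 = 836.6.
ΔI = 36210 − 30300 = 5910; midpoint Ī = (30300 + 36210)/2 = 33255.
η = (ΔQ/Q̄) ÷ (ΔI/Ī) = (257.2/836.6) ÷ (5910/33255) = 1.730.
η > 1 ⇒ luxury.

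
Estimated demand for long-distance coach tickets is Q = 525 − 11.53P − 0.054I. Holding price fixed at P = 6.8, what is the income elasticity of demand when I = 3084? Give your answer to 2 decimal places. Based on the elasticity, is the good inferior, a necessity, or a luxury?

-0.59 (inferior good)

At P = 6.8, I = 3084: Q = 280.060.
Holding P constant, ∂Q/∂I = −0.054.
η_I = (∂Q/∂I)·(I/Q) = -0.054 × (3084/280.060) = -0.59.
Since η < 0, this is an inferior good.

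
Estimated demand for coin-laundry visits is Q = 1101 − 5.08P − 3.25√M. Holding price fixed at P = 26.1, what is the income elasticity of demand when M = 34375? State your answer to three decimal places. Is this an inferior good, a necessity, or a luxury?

-0.824 (inferior good)

At P = 26.1, M = 34375: Q = 365.846.
Holding P constant, ∂Q/∂M = -3.25/(2√M) = -0.0087646.
η_M = (∂Q/∂M)·(M/Q) = -0.0087646 × (34375/365.846) = -0.824.
Since η < 0, this is an inferior good.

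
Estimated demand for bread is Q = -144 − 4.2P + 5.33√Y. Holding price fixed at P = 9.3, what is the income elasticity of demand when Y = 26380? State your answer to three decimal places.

0.634

At P = 9.3, Y = 26380: Q = 682.634.
Holding P constant, ∂Q/∂Y = 5.33/(2√Y) = 0.0164082.
η_Y = (∂Q/∂Y)·(Y/Q) = 0.0164082 × (26380/682.634) = 0.634.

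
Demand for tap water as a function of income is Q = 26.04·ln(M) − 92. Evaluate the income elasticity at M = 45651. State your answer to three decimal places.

At M = 45651: Q = 187.377.
dQ/dM = 26.04/M = 0.000570415 at this income.
η = (dQ/dM)·(M/Q) = 0.000570415 × (45651/187.377) = 0.139.

0.139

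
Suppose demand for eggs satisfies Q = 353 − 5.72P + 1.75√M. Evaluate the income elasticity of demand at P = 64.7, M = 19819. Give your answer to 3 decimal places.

0.537

At P = 64.7, M = 19819: Q = 229.281.
Holding P constant, ∂Q/∂M = 1.75/(2√M) = 0.00621537.
η_M = (∂Q/∂M)·(M/Q) = 0.00621537 × (19819/229.281) = 0.537.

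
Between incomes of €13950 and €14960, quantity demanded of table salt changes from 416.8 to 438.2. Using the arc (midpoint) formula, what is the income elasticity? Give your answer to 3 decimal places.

0.716

ΔQ = 438.2 − 416.8 = 21.4; midpoint Q̄ = (416.8 + 438.2)/2 = 427.5.
ΔI = 14960 − 13950 = 1010; midpoint Ī = (13950 + 14960)/2 = 14455.
η = (ΔQ/Q̄) ÷ (ΔI/Ī) = (21.4/427.5) ÷ (1010/14455) = 0.716.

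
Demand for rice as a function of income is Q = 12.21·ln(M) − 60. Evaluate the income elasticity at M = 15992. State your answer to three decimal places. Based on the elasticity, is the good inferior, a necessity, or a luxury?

At M = 15992: Q = 58.191.
dQ/dM = 12.21/M = 0.000763507 at this income.
η = (dQ/dM)·(M/Q) = 0.000763507 × (15992/58.191) = 0.210.
Since 0 < η < 1, the good is a necessity.

0.210 (necessity)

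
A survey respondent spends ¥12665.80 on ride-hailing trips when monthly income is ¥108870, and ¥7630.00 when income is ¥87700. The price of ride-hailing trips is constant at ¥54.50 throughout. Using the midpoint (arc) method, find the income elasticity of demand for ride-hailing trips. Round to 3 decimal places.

2.304

With a constant price, Q₁ = 12665.80/54.50 = 232.400 and Q₂ = 7630.00/54.50 = 140.000 (equivalently, work directly with expenditure since P cancels).
Midpoint %ΔQ = (7630.00 − 12665.80)/10147.90 = -0.49624; midpoint %ΔI = (87700 − 108870)/98285 = -0.21539.
η = -0.49624 / -0.21539 = 2.304.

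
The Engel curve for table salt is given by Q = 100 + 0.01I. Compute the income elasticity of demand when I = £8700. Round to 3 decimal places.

0.465

At I = 8700: Q = 187.000.
dQ/dI = 0.01.
η = (dQ/dI)·(I/Q) = 0.01 × (8700/187.000) = 0.465.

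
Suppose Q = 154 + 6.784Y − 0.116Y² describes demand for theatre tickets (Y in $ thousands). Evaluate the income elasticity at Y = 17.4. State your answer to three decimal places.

0.202

At Y = 17.4: Q = 236.9214.
dQ/dY = 6.784 − 0.232Y = 2.74720.
η = (dQ/dY)·(Y/Q) = 2.74720 × (17.4/236.9214) = 0.202.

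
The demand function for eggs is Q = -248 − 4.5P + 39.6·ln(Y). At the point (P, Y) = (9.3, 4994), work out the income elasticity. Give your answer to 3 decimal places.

At P = 9.3, Y = 4994: Q = 47.383.
Holding P constant, ∂Q/∂Y = 39.6/Y = 0.00792952.
η_Y = (∂Q/∂Y)·(Y/Q) = 0.00792952 × (4994/47.383) = 0.836.

0.836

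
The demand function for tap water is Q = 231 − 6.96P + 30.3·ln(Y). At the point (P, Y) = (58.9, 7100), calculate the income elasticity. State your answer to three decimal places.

At P = 58.9, Y = 7100: Q = 89.752.
Holding P constant, ∂Q/∂Y = 30.3/Y = 0.00426761.
η_Y = (∂Q/∂Y)·(Y/Q) = 0.00426761 × (7100/89.752) = 0.338.

0.338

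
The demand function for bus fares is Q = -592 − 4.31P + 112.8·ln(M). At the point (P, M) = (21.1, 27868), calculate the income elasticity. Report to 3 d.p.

0.239

At P = 21.1, M = 27868: Q = 471.593.
Holding P constant, ∂Q/∂M = 112.8/M = 0.00404765.
η_M = (∂Q/∂M)·(M/Q) = 0.00404765 × (27868/471.593) = 0.239.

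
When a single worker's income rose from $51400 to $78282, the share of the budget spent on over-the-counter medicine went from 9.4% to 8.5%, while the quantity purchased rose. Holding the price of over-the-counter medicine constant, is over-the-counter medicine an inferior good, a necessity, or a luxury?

necessity

Quantity rises but the budget share falls as income rises, so 0 < η < 1.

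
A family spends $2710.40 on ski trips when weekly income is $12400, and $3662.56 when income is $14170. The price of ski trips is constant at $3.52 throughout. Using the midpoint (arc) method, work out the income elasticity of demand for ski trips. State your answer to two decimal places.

With a constant price, Q₁ = 2710.40/3.52 = 770.000 and Q₂ = 3662.56/3.52 = 1040.500 (equivalently, work directly with expenditure since P cancels).
Midpoint %ΔQ = (3662.56 − 2710.40)/3186.48 = 0.29881; midpoint %ΔI = (14170 − 12400)/13285 = 0.13323.
η = 0.29881 / 0.13323 = 2.24.

2.24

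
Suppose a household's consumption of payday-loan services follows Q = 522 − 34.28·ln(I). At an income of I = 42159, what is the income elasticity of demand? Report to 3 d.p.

-0.218

At I = 42159: Q = 156.945.
dQ/dI = -34.28/I = -0.000813112 at this income.
η = (dQ/dI)·(I/Q) = -0.000813112 × (42159/156.945) = -0.218.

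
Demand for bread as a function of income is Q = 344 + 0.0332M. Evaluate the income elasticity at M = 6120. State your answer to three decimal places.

At M = 6120: Q = 547.184.
dQ/dM = 0.0332.
η = (dQ/dM)·(M/Q) = 0.0332 × (6120/547.184) = 0.371.

0.371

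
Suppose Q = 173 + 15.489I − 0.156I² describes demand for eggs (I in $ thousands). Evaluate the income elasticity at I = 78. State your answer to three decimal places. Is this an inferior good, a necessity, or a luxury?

-1.597 (inferior good)

At I = 78: Q = 432.0380.
dQ/dI = 15.489 − 0.312I = -8.84700.
η = (dQ/dI)·(I/Q) = -8.84700 × (78/432.0380) = -1.597.
η < 0 ⇒ inferior good.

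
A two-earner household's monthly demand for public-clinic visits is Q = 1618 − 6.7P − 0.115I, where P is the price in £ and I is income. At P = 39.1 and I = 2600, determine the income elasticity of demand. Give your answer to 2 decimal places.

-0.28

At P = 39.1, I = 2600: Q = 1057.030.
Holding P constant, ∂Q/∂I = −0.115.
η_I = (∂Q/∂I)·(I/Q) = -0.115 × (2600/1057.030) = -0.28.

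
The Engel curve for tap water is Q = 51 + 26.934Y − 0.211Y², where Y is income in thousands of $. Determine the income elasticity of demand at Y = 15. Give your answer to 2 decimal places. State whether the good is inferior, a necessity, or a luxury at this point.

At Y = 15: Q = 407.5350.
dQ/dY = 26.934 − 0.422Y = 20.60400.
η = (dQ/dY)·(Y/Q) = 20.60400 × (15/407.5350) = 0.76.
0 < η < 1 ⇒ necessity.

0.76 (necessity)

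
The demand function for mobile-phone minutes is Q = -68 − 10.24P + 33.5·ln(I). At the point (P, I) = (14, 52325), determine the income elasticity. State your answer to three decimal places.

At P = 14, I = 52325: Q = 152.625.
Holding P constant, ∂Q/∂I = 33.5/I = 0.000640229.
η_I = (∂Q/∂I)·(I/Q) = 0.000640229 × (52325/152.625) = 0.219.

0.219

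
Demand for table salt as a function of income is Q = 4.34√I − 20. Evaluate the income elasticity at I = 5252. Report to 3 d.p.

0.534

At I = 5252: Q = 294.523.
dQ/dI = 4.34/(2√I) = 0.0299431 at this income.
η = (dQ/dI)·(I/Q) = 0.0299431 × (5252/294.523) = 0.534.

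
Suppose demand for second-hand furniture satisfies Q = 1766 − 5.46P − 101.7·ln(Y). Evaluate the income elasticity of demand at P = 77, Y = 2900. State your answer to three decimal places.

At P = 77, Y = 2900: Q = 534.780.
Holding P constant, ∂Q/∂Y = -101.7/Y = -0.035069.
η_Y = (∂Q/∂Y)·(Y/Q) = -0.035069 × (2900/534.780) = -0.190.

-0.190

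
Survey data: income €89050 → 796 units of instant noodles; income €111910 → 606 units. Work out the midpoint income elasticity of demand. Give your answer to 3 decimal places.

-1.191

ΔQ = 606 − 796 = -190; midpoint Q̄ = (796 + 606)/2 = 701.
ΔI = 111910 − 89050 = 22860; midpoint Ī = (89050 + 111910)/2 = 100480.
η = (ΔQ/Q̄) ÷ (ΔI/Ī) = (-190/701) ÷ (22860/100480) = -1.191.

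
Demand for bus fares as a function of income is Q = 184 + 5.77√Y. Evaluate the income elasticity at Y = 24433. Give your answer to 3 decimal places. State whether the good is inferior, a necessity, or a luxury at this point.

At Y = 24433: Q = 1085.912.
dQ/dY = 5.77/(2√Y) = 0.0184568 at this income.
η = (dQ/dY)·(Y/Q) = 0.0184568 × (24433/1085.912) = 0.415.
Since 0 < η < 1, the good is a necessity.

0.415 (necessity)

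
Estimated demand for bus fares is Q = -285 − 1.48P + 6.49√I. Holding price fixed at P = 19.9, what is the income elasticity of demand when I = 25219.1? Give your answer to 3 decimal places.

0.720

At P = 19.9, I = 25219.1: Q = 716.194.
Holding P constant, ∂Q/∂I = 6.49/(2√I) = 0.0204338.
η_I = (∂Q/∂I)·(I/Q) = 0.0204338 × (25219.1/716.194) = 0.720.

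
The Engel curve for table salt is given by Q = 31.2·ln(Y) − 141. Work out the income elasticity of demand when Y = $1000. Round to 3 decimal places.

0.419

At Y = 1000: Q = 74.522.
dQ/dY = 31.2/Y = 0.0312 at this income.
η = (dQ/dY)·(Y/Q) = 0.0312 × (1000/74.522) = 0.419.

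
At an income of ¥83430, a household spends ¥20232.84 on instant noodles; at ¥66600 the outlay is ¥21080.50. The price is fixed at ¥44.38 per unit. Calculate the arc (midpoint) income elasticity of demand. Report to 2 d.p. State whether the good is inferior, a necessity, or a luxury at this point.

With a constant price, Q₁ = 20232.84/44.38 = 455.900 and Q₂ = 21080.50/44.38 = 475.000 (equivalently, work directly with expenditure since P cancels).
Midpoint %ΔQ = (21080.50 − 20232.84)/20656.67 = 0.04104; midpoint %ΔI = (66600 − 83430)/75015 = -0.22436.
η = 0.04104 / -0.22436 = -0.18.
η < 0 ⇒ inferior good.

-0.18 (inferior good)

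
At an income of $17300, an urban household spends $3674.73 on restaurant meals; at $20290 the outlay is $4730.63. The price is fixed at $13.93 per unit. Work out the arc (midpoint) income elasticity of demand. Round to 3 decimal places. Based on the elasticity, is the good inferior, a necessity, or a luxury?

With a constant price, Q₁ = 3674.73/13.93 = 263.800 and Q₂ = 4730.63/13.93 = 339.600 (equivalently, work directly with expenditure since P cancels).
Midpoint %ΔQ = (4730.63 − 3674.73)/4202.68 = 0.25124; midpoint %ΔI = (20290 − 17300)/18795 = 0.15908.
η = 0.25124 / 0.15908 = 1.579.
η > 1 ⇒ luxury.

1.579 (luxury)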